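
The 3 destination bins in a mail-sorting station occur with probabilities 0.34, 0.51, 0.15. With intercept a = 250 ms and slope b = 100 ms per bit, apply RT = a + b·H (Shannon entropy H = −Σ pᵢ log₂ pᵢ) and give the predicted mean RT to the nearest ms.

H = 0.34·log₂(1/0.34) + 0.51·log₂(1/0.51) + 0.15·log₂(1/0.15) = 1.4351 bits.
RT = 250 + 100 × 1.4351 = 393.51 ms.

394 ms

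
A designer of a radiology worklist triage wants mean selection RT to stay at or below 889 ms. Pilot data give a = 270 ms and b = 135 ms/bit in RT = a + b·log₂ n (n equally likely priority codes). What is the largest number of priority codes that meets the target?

135·log₂ n ≤ 889 − 270 = 619, giving log₂ n ≤ 4.5852 and n ≤ 24.004. The largest whole number is 24.

24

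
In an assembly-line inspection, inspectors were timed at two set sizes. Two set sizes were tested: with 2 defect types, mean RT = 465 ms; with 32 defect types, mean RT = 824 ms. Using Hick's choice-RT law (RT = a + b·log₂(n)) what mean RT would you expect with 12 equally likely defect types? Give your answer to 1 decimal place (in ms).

Fit slope and intercept:
  b = (824 − 465) / (log₂ 32 − log₂ 2) = 359 / (5 − 1) = 89.750 ms/bit
  a = 465 − 89.750 × 1 = 375.250 ms
Then RT(12) = 375.250 + 89.750 × log₂ 12 = 375.250 + 89.750 × 3.5850 ≈ 697.000 ms.

697.0 ms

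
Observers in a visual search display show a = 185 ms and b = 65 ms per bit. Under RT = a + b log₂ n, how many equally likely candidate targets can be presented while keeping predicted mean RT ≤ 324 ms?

4

Information budget: (324 − 185)/65 = 2.1385 bits, so n ≤ 2^2.1385 = 4.403 → at most 4.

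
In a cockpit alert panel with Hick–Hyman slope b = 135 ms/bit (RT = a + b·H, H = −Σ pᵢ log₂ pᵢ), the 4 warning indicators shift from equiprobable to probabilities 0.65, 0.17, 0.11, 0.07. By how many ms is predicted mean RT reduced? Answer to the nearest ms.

Equiprobable entropy H₀ = log₂ 4 = 2.0000 bits.
Skewed entropy H = −Σ pᵢ log₂ pᵢ = 1.4574 bits.
ΔRT = b·(H₀ − H) = 135 × 0.5426 = 73.25 ms.

73 ms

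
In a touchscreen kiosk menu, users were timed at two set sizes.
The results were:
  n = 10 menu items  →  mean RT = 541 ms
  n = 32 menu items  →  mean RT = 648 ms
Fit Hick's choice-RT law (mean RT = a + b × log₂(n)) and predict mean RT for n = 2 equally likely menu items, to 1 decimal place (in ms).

Solve the two-equation system in a and b:
  b = (648 − 541) / (log₂ 32 − log₂ 10) = 107 / (5 − 3.3219) = 63.764 ms/bit
  a = 541 − 63.764 × 3.3219 = 329.182 ms
Then RT(2) = 329.182 + 63.764 × log₂ 2 = 329.182 + 63.764 × 1 ≈ 392.945 ms.

392.9 ms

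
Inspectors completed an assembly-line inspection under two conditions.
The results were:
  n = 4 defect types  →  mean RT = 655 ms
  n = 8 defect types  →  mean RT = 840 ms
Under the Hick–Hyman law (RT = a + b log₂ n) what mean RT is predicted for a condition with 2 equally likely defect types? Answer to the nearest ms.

470 ms

Fit slope and intercept:
  b = (840 − 655) / (log₂ 8 − log₂ 4) = 185 / (3 − 2) = 185 ms/bit
  a = 655 − 185 × 2 = 285 ms
Then RT(2) = 285 + 185 × log₂ 2 = 285 + 185 × 1 ≈ 470.000 ms.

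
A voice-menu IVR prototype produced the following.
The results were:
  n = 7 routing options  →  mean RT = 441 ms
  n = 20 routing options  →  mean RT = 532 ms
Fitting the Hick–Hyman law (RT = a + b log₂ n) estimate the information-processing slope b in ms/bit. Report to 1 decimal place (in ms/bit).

60.1 ms/bit

b = (RT₂ − RT₁)/(log₂ n₂ − log₂ n₁) = (532 − 441)/(4.3219 − 2.8074) = 60.083 ms/bit.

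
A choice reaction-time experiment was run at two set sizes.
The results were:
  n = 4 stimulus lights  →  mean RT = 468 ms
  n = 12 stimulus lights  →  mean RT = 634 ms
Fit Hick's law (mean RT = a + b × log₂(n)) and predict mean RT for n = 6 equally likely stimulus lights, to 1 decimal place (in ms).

Solve the two-equation system in a and b:
  b = (634 − 468) / (log₂ 12 − log₂ 4) = 166 / (3.5850 − 2) = 104.734 ms/bit
  a = 468 − 104.734 × 2 = 258.531 ms
Then RT(6) = 258.531 + 104.734 × log₂ 6 = 258.531 + 104.734 × 2.5850 ≈ 529.266 ms.

529.3 ms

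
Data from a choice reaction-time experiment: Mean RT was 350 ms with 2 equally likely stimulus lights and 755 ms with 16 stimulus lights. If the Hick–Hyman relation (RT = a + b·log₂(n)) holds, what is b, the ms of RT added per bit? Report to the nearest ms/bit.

135 ms/bit

Slope: b = (755 − 350) / (log₂ 16 − log₂ 2) = 405/3.0000 = 135 ms/bit.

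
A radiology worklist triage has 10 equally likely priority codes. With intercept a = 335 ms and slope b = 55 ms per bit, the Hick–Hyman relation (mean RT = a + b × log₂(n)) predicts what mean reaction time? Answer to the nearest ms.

518 ms

log₂(10) = 3.3219 bits, so RT = 335 + 55 × 3.3219 ≈ 517.706 ms.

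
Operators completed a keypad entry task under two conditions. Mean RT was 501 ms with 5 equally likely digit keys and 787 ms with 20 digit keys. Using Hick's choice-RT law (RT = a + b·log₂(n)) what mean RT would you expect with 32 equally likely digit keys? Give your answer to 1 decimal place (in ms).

884.0 ms

With log₂ n on the abscissa the relation is linear; from the two conditions:
  b = (787 − 501) / (log₂ 20 − log₂ 5) = 286 / (4.3219 − 2.3219) = 143.000 ms/bit
  a = 501 − 143.000 × 2.3219 = 168.964 ms
Then RT(32) = 168.964 + 143.000 × log₂ 32 = 168.964 + 143.000 × 5 ≈ 883.964 ms.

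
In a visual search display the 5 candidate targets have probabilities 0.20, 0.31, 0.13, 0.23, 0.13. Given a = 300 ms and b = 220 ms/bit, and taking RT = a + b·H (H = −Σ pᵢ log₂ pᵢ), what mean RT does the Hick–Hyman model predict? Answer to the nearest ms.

793 ms

H = 0.20·log₂(1/0.20) + 0.31·log₂(1/0.31) + 0.13·log₂(1/0.13) + 0.23·log₂(1/0.23) + 0.13·log₂(1/0.13) = 2.2411 bits.
RT = 300 + 220 × 2.2411 = 793.05 ms.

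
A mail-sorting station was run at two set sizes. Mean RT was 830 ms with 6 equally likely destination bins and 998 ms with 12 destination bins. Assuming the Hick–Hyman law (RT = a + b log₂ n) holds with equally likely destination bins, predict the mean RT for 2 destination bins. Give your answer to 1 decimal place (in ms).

563.7 ms

Solve the two-equation system in a and b:
  b = (998 − 830) / (log₂ 12 − log₂ 6) = 168 / (3.5850 − 2.5850) = 168.000 ms/bit
  a = 830 − 168.000 × 2.5850 = 395.726 ms
Then RT(2) = 395.726 + 168.000 × log₂ 2 = 395.726 + 168.000 × 1 ≈ 563.726 ms.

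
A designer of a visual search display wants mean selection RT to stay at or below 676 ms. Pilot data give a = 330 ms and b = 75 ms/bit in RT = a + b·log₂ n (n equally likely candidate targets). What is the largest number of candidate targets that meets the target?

Set 330 + 75·log₂ n ≤ 676 → log₂ n ≤ (676 − 330)/75 = 4.6133.
So n ≤ 2^4.6133 = 24.477; the largest integer n is 24.

24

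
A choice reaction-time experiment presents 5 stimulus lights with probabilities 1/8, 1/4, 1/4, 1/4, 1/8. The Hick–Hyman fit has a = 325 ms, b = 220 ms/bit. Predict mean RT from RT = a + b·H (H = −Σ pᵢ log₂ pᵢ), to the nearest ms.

H = −Σ pᵢ log₂ pᵢ = 0.125·3 + 0.25·2 + 0.25·2 + 0.25·2 + 0.125·3 = 2.250 bits.
RT = 325 + 220 × 2.250 = 820.00 ms.

820 ms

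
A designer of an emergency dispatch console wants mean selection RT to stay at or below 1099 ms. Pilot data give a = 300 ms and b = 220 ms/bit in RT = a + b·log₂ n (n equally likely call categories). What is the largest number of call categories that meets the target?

12

Information budget: (1099 − 300)/220 = 3.6318 bits, so n ≤ 2^3.6318 = 12.396 → at most 12.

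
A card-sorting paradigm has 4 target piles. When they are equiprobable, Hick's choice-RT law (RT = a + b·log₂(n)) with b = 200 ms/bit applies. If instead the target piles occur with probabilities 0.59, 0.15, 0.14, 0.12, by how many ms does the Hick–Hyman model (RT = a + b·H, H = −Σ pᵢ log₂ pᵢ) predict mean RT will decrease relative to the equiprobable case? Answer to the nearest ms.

75 ms

Equiprobable entropy H₀ = log₂ 4 = 2.0000 bits.
Skewed entropy H = −Σ pᵢ log₂ pᵢ = 1.6238 bits.
ΔRT = b·(H₀ − H) = 200 × 0.3762 = 75.23 ms.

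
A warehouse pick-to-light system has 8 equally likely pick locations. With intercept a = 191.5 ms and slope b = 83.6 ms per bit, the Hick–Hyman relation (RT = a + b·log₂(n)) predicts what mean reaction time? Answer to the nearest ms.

log₂(8) = 3 bits, so RT = 191.5 + 83.6 × 3 ≈ 442.300 ms.

442 ms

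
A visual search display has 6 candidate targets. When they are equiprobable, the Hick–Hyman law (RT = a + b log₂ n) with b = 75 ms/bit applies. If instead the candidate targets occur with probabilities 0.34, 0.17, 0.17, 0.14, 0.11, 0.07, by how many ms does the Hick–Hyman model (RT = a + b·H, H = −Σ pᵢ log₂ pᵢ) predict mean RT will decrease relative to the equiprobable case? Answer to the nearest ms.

13 ms

The RT saving is b·ΔH. Equiprobable H₀ = log₂(6) = 2.5850 bits; with the given probabilities H = 2.4143 bits.
b·(H₀ − H) = 75 × (2.5850 − 2.4143) = 12.80 ms.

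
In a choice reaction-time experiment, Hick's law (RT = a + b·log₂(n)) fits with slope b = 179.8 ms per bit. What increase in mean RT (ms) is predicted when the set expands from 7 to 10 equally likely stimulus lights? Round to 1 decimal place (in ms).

92.5 ms

The intercept a cancels: ΔRT = b·(log₂ n₂ − log₂ n₁) = b·log₂(n₂/n₁).
log₂(10) − log₂(7) = 3.3219 − 2.8074 = 0.5146.
ΔRT = 179.8 × 0.5146 = 92.520 ms.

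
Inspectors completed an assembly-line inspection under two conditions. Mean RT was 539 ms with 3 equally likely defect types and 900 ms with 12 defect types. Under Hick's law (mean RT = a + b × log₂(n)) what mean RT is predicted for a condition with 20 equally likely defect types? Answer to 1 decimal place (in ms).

1033.0 ms

With log₂ n on the abscissa the relation is linear; from the two conditions:
  b = (900 − 539) / (log₂ 12 − log₂ 3) = 361 / (3.5850 − 1.5850) = 180.500 ms/bit
  a = 539 − 180.500 × 1.5850 = 252.914 ms
Then RT(20) = 252.914 + 180.500 × log₂ 20 = 252.914 + 180.500 × 4.3219 ≈ 1033.022 ms.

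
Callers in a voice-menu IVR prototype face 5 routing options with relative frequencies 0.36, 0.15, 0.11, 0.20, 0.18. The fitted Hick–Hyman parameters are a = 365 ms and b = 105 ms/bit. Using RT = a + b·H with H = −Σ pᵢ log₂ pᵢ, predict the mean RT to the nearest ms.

596 ms

Entropy contributions −pᵢ log₂ pᵢ: 0.5306, 0.4105, 0.3503, 0.4644, 0.4453; sum H = 2.2011 bits.
RT = a + bH = 365 + 105·2.2011 = 596.12 ms.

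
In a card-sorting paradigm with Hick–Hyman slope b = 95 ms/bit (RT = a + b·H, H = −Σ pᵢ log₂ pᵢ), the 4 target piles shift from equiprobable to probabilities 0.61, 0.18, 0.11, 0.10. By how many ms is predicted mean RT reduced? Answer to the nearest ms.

42 ms

Equiprobable entropy H₀ = log₂ 4 = 2.0000 bits.
Skewed entropy H = −Σ pᵢ log₂ pᵢ = 1.5628 bits.
ΔRT = b·(H₀ − H) = 95 × 0.4372 = 41.53 ms.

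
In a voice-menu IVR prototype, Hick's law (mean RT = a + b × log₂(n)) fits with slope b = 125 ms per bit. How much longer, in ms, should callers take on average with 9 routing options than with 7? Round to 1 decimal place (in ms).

45.3 ms

ΔRT = (a + b log₂ n₂) − (a + b log₂ n₁) = b·(log₂ n₂ − log₂ n₁).
log₂(9) − log₂(7) = 3.1699 − 2.8074 = 0.3626.
ΔRT = 125 × 0.3626 = 45.321 ms.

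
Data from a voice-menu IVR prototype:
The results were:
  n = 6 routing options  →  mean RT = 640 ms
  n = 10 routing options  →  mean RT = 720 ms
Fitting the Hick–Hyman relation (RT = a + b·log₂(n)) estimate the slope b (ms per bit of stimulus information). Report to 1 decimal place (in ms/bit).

The slope on a log₂ axis is (720 − 640) / (3.3219 − 2.5850) = 108.553 ms/bit.

108.6 ms/bit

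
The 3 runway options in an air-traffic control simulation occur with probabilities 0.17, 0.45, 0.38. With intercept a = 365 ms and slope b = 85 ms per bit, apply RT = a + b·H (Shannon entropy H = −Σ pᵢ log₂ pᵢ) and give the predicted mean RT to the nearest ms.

491 ms

H = 0.17·log₂(1/0.17) + 0.45·log₂(1/0.45) + 0.38·log₂(1/0.38) = 1.4834 bits.
RT = 365 + 85 × 1.4834 = 491.09 ms.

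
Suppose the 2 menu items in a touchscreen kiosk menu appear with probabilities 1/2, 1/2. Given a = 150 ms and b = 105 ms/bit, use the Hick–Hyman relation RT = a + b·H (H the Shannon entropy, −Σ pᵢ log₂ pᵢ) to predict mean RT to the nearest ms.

255 ms

H = −Σ pᵢ log₂ pᵢ = 0.5·1 + 0.5·1 = 1.000 bits.
RT = 150 + 105 × 1.000 = 255.00 ms.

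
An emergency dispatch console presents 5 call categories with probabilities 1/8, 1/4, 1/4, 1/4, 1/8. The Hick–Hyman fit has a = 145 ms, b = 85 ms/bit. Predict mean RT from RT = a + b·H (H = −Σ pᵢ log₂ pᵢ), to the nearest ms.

336 ms

Each term −pᵢ log₂ pᵢ: 0.125·3 + 0.25·2 + 0.25·2 + 0.25·2 + 0.125·3; summed, H = 2.250 bits.
Mean RT = a + bH = 145 + 85·2.250 = 336.25 ms.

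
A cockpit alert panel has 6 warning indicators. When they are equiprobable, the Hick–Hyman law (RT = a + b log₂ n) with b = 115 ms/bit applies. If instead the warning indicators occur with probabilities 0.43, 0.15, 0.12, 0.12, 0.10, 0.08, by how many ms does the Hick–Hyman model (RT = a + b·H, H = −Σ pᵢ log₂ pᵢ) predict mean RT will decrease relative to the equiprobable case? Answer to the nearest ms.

The RT saving is b·ΔH. Equiprobable H₀ = log₂(6) = 2.5850 bits; with the given probabilities H = 2.2919 bits.
b·(H₀ − H) = 115 × (2.5850 − 2.2919) = 33.70 ms.

34 ms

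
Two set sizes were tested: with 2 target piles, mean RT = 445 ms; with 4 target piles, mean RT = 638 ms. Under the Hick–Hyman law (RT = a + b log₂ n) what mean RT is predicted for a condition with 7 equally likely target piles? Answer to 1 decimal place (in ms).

Fit slope and intercept:
  b = (638 − 445) / (log₂ 4 − log₂ 2) = 193 / (2 − 1) = 193.000 ms/bit
  a = 445 − 193.000 × 1 = 252.000 ms
Then RT(7) = 252.000 + 193.000 × log₂ 7 = 252.000 + 193.000 × 2.8074 ≈ 793.819 ms.

793.8 ms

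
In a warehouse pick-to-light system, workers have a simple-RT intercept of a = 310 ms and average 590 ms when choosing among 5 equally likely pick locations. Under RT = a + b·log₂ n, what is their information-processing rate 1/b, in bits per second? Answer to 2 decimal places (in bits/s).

Choice component = 590 − 310 = 280 ms over log₂(5) = 2.3219 bits.
b = 280 / 2.3219 = 120.589 ms/bit, so 1/b = 8.293 bits/s.

8.29 bits/s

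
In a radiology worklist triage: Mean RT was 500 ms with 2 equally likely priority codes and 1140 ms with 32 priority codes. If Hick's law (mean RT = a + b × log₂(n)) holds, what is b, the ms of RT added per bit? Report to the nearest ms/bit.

160 ms/bit

The slope on a log₂ axis is (1140 − 500) / (5 − 1) = 160 ms/bit.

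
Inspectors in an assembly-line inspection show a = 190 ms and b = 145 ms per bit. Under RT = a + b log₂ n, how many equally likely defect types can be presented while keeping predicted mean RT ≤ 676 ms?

Information budget: (676 − 190)/145 = 3.3517 bits, so n ≤ 2^3.3517 = 10.209 → at most 10.

10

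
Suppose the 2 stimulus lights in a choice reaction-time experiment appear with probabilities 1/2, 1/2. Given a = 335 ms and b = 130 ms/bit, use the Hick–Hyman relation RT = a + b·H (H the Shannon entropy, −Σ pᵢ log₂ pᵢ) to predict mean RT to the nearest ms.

465 ms

Each term −pᵢ log₂ pᵢ: 0.5·1 + 0.5·1; summed, H = 1.000 bits.
Mean RT = a + bH = 335 + 130·1.000 = 465.00 ms.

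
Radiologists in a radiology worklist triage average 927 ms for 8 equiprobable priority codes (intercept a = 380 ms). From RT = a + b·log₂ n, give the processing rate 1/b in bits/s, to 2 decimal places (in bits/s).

5.48 bits/s

b = (927 − 380)/log₂ 8 = 547/3 = 182.333 ms per bit = 0.18233 s/bit; the reciprocal is 5.484 bits/s.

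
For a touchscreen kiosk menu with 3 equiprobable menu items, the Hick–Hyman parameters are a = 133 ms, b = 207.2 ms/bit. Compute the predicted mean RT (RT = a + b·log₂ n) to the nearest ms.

461 ms

log₂(3) = 1.5850 bits, so RT = 133 + 207.2 × 1.5850 ≈ 461.404 ms.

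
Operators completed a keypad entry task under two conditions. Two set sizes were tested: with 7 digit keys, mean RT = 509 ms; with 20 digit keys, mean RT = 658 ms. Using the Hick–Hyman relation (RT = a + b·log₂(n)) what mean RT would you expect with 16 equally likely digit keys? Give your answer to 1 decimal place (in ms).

626.3 ms

Solve the two-equation system in a and b:
  b = (658 − 509) / (log₂ 20 − log₂ 7) = 149 / (4.3219 − 2.8074) = 98.378 ms/bit
  a = 509 − 98.378 × 2.8074 = 232.819 ms
Then RT(16) = 232.819 + 98.378 × log₂ 16 = 232.819 + 98.378 × 4 ≈ 626.330 ms.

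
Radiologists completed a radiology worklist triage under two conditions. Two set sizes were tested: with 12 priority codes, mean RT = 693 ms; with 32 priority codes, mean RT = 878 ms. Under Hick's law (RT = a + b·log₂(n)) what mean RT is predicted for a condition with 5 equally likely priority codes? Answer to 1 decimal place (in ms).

Solve the two-equation system in a and b:
  b = (878 − 693) / (log₂ 32 − log₂ 12) = 185 / (5 − 3.5850) = 130.739 ms/bit
  a = 693 − 130.739 × 3.5850 = 224.307 ms
Then RT(5) = 224.307 + 130.739 × log₂ 5 = 224.307 + 130.739 × 2.3219 ≈ 527.873 ms.

527.9 ms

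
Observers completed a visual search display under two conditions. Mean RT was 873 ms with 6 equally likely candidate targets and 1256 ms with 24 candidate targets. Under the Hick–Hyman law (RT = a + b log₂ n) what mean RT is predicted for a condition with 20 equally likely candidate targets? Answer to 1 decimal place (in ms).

1205.6 ms

RT is linear in log₂ n, so two points fix the line:
  b = (1256 − 873) / (log₂ 24 − log₂ 6) = 383 / (4.5850 − 2.5850) = 191.500 ms/bit
  a = 873 − 191.500 × 2.5850 = 377.980 ms
Then RT(20) = 377.980 + 191.500 × log₂ 20 = 377.980 + 191.500 × 4.3219 ≈ 1205.629 ms.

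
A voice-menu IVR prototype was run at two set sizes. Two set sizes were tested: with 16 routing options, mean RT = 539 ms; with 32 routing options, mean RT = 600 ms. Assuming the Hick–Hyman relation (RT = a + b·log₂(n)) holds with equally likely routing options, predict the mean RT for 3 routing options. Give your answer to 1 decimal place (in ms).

Solve the two-equation system in a and b:
  b = (600 − 539) / (log₂ 32 − log₂ 16) = 61 / (5 − 4) = 61.000 ms/bit
  a = 539 − 61.000 × 4 = 295.000 ms
Then RT(3) = 295.000 + 61.000 × log₂ 3 = 295.000 + 61.000 × 1.5850 ≈ 391.683 ms.

391.7 ms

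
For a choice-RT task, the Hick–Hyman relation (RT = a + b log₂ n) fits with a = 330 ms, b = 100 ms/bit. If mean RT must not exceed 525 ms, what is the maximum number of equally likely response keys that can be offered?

Information budget: (525 − 330)/100 = 1.9500 bits, so n ≤ 2^1.9500 = 3.864 → at most 3.

3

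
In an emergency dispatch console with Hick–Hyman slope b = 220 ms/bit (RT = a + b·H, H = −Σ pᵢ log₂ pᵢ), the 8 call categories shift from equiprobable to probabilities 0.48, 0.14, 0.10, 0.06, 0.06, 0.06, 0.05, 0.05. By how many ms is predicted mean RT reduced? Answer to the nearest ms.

Equiprobable entropy H₀ = log₂ 8 = 3.0000 bits.
Skewed entropy H = −Σ pᵢ log₂ pᵢ = 2.4004 bits.
ΔRT = b·(H₀ − H) = 220 × 0.5996 = 131.92 ms.

132 ms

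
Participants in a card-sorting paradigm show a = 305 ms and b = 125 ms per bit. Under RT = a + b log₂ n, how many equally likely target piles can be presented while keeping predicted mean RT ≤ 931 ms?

Set 305 + 125·log₂ n ≤ 931 → log₂ n ≤ (931 − 305)/125 = 5.0080.
So n ≤ 2^5.0080 = 32.178; the largest integer n is 32.

32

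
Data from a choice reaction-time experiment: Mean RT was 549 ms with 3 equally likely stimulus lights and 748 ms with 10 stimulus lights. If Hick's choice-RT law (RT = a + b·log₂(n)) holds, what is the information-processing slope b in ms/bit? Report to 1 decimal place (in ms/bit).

b = (RT₂ − RT₁)/(log₂ n₂ − log₂ n₁) = (748 − 549)/(3.3219 − 1.5850) = 114.568 ms/bit.

114.6 ms/bit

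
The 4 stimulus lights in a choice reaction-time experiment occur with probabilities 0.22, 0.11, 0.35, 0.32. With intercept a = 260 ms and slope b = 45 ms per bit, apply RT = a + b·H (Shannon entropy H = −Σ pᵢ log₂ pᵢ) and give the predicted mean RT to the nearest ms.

345 ms

H = 0.22·log₂(1/0.22) + 0.11·log₂(1/0.11) + 0.35·log₂(1/0.35) + 0.32·log₂(1/0.32) = 1.8870 bits.
RT = 260 + 45 × 1.8870 = 344.91 ms.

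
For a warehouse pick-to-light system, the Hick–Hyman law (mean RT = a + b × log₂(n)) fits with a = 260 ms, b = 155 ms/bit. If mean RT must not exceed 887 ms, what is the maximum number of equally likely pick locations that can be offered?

Information budget: (887 − 260)/155 = 4.0452 bits, so n ≤ 2^4.0452 = 16.509 → at most 16.

16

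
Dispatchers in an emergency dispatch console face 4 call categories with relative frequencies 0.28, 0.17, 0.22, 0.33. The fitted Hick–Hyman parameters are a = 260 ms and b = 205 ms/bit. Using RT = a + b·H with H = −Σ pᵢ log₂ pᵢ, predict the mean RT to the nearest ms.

661 ms

H = 0.28·log₂(1/0.28) + 0.17·log₂(1/0.17) + 0.22·log₂(1/0.22) + 0.33·log₂(1/0.33) = 1.9572 bits.
RT = 260 + 205 × 1.9572 = 661.23 ms.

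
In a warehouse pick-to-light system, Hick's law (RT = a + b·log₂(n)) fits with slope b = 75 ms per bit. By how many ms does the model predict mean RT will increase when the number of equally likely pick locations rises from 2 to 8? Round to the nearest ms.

The intercept a cancels: ΔRT = b·(log₂ n₂ − log₂ n₁) = b·log₂(n₂/n₁).
log₂(8) − log₂(2) = log₂(8/2) = log₂(4) = 2.
ΔRT = 75 × 2.0000 = 150.000 ms.

150 ms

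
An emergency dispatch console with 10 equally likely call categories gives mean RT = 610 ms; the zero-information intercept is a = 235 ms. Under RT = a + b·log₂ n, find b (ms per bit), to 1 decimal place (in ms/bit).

112.9 ms/bit

b = (610 − 235) / log₂(10) = 375 / 3.3219 = 112.886 ms/bit.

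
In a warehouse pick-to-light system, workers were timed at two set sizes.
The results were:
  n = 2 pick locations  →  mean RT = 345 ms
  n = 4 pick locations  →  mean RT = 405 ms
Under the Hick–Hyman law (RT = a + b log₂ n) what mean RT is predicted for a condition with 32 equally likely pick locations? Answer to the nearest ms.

Fit slope and intercept:
  b = (405 − 345) / (log₂ 4 − log₂ 2) = 60 / (2 − 1) = 60 ms/bit
  a = 345 − 60 × 1 = 285 ms
Then RT(32) = 285 + 60 × log₂ 32 = 285 + 60 × 5 ≈ 585.000 ms.

585 ms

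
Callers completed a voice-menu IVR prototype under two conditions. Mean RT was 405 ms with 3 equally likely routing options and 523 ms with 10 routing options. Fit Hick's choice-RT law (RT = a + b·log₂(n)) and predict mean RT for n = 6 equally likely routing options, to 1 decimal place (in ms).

472.9 ms

RT is linear in log₂ n, so two points fix the line:
  b = (523 − 405) / (log₂ 10 − log₂ 3) = 118 / (3.3219 − 1.5850) = 67.935 ms/bit
  a = 405 − 67.935 × 1.5850 = 297.326 ms
Then RT(6) = 297.326 + 67.935 × log₂ 6 = 297.326 + 67.935 × 2.5850 ≈ 472.935 ms.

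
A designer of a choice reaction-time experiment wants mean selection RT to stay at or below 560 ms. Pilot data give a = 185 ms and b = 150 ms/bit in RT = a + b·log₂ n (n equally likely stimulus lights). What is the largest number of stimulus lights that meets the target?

5

150·log₂ n ≤ 560 − 185 = 375, giving log₂ n ≤ 2.5000 and n ≤ 5.657. The largest whole number is 5.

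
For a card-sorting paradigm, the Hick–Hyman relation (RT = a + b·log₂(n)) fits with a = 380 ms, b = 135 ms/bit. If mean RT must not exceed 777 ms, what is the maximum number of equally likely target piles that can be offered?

Information budget: (777 − 380)/135 = 2.9407 bits, so n ≤ 2^2.9407 = 7.678 → at most 7.

7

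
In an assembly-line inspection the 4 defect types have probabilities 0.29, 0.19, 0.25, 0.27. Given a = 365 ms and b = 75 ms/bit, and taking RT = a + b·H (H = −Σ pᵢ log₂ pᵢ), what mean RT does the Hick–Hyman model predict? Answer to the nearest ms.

514 ms

H = 0.29·log₂(1/0.29) + 0.19·log₂(1/0.19) + 0.25·log₂(1/0.25) + 0.27·log₂(1/0.27) = 1.9832 bits.
RT = 365 + 75 × 1.9832 = 513.74 ms.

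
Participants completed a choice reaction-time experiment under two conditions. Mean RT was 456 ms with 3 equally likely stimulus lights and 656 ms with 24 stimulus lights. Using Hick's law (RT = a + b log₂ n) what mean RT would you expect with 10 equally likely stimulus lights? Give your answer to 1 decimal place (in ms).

571.8 ms

Solve the two-equation system in a and b:
  b = (656 − 456) / (log₂ 24 − log₂ 3) = 200 / (4.5850 − 1.5850) = 66.667 ms/bit
  a = 456 − 66.667 × 1.5850 = 350.336 ms
Then RT(10) = 350.336 + 66.667 × log₂ 10 = 350.336 + 66.667 × 3.3219 ≈ 571.798 ms.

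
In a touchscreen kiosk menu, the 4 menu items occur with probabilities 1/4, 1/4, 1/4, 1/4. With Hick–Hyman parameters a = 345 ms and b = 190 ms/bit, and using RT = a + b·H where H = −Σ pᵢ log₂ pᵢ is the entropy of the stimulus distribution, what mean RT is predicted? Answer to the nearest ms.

H = −Σ pᵢ log₂ pᵢ = 0.25·2 + 0.25·2 + 0.25·2 + 0.25·2 = 2.000 bits.
RT = 345 + 190 × 2.000 = 725.00 ms.

725 ms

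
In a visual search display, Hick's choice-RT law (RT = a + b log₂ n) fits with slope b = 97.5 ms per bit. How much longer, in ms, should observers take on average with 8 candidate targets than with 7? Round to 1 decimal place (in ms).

18.8 ms

Only the slope matters, since a is common to both: ΔRT = b·log₂(n₂/n₁).
log₂(8) − log₂(7) = 3 − 2.8074 = 0.1926.
ΔRT = 97.5 × 0.1926 = 18.783 ms.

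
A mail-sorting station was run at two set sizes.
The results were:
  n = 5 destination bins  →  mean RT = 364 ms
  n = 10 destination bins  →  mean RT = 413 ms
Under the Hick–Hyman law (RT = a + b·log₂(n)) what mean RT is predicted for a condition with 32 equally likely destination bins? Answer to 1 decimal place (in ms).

495.2 ms

Fit slope and intercept:
  b = (413 − 364) / (log₂ 10 − log₂ 5) = 49 / (3.3219 − 2.3219) = 49.000 ms/bit
  a = 364 − 49.000 × 2.3219 = 250.226 ms
Then RT(32) = 250.226 + 49.000 × log₂ 32 = 250.226 + 49.000 × 5 ≈ 495.226 ms.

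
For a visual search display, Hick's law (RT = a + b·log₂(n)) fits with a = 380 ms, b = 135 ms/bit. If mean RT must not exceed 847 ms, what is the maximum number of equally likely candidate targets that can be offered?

10

135·log₂ n ≤ 847 − 380 = 467, giving log₂ n ≤ 3.4593 and n ≤ 10.999. The largest whole number is 10.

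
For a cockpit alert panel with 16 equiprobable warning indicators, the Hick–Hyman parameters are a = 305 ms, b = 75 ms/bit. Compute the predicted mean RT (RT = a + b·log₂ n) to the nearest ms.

log₂(16) = 4 bits, so RT = 305 + 75 × 4 ≈ 605.000 ms.

605 ms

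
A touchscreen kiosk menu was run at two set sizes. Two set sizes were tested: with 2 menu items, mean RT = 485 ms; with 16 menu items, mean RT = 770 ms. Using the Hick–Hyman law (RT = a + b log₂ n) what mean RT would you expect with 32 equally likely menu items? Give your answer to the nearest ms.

865 ms

Solve the two-equation system in a and b:
  b = (770 − 485) / (log₂ 16 − log₂ 2) = 285 / (4 − 1) = 95 ms/bit
  a = 485 − 95 × 1 = 390 ms
Then RT(32) = 390 + 95 × log₂ 32 = 390 + 95 × 5 ≈ 865.000 ms.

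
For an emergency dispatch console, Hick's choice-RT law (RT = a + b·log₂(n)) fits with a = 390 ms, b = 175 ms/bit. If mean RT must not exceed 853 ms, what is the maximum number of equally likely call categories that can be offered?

Information budget: (853 − 390)/175 = 2.6457 bits, so n ≤ 2^2.6457 = 6.258 → at most 6.

6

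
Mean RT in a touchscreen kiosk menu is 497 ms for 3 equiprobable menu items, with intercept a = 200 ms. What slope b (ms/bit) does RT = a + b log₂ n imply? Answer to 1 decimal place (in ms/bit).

b = (497 − 200) / log₂(3) = 297 / 1.5850 = 187.386 ms/bit.

187.4 ms/bit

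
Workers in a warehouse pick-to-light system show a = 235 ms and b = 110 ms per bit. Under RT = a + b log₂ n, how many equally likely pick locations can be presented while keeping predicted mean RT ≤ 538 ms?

6

Information budget: (538 − 235)/110 = 2.7545 bits, so n ≤ 2^2.7545 = 6.748 → at most 6.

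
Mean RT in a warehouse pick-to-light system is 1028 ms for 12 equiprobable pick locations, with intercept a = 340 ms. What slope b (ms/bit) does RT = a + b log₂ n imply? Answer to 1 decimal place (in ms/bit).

12 alternatives carry log₂ 12 = 3.5850 bits; the choice cost is 1028 − 340 = 688 ms, so b = 688/3.5850 = 191.913 ms/bit.

191.9 ms/bit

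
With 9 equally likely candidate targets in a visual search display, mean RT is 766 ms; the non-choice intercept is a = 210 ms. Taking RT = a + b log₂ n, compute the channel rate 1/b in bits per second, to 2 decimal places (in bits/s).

Choice component = 766 − 210 = 556 ms over log₂(9) = 3.1699 bits.
b = 556 / 3.1699 = 175.398 ms/bit, so 1/b = 5.701 bits/s.

5.70 bits/s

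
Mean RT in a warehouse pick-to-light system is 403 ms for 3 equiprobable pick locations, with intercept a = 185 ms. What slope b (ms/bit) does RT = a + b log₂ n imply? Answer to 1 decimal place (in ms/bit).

b = (403 − 185) / log₂(3) = 218 / 1.5850 = 137.543 ms/bit.

137.5 ms/bit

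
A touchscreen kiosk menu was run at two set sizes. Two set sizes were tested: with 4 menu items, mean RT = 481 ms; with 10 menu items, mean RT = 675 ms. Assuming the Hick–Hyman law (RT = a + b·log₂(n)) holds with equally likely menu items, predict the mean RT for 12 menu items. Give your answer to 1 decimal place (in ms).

Solve the two-equation system in a and b:
  b = (675 − 481) / (log₂ 10 − log₂ 4) = 194 / (3.3219 − 2) = 146.755 ms/bit
  a = 481 − 146.755 × 2 = 187.489 ms
Then RT(12) = 187.489 + 146.755 × log₂ 12 = 187.489 + 146.755 × 3.5850 ≈ 713.602 ms.

713.6 ms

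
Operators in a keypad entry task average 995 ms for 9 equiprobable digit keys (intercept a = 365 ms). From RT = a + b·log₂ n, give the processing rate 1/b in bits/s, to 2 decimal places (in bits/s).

5.03 bits/s

Choice component = 995 − 365 = 630 ms over log₂(9) = 3.1699 bits.
b = 630 / 3.1699 = 198.743 ms/bit, so 1/b = 5.032 bits/s.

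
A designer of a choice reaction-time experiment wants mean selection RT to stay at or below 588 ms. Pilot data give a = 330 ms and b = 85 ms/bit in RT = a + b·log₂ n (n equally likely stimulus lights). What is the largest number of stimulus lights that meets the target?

8

85·log₂ n ≤ 588 − 330 = 258, giving log₂ n ≤ 3.0353 and n ≤ 8.198. The largest whole number is 8.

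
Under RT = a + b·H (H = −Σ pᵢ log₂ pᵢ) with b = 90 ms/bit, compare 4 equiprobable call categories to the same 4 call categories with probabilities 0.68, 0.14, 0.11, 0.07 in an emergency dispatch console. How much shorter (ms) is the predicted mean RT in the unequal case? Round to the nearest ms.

Equiprobable entropy H₀ = log₂ 4 = 2.0000 bits.
Skewed entropy H = −Σ pᵢ log₂ pᵢ = 1.3943 bits.
ΔRT = b·(H₀ − H) = 90 × 0.6057 = 54.51 ms.

55 ms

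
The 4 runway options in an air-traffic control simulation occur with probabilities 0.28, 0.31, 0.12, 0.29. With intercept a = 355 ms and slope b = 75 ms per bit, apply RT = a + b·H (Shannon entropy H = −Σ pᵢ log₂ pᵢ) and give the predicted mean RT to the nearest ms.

499 ms

Entropy contributions −pᵢ log₂ pᵢ: 0.5142, 0.5238, 0.3671, 0.5179; sum H = 1.9230 bits.
RT = a + bH = 355 + 75·1.9230 = 499.22 ms.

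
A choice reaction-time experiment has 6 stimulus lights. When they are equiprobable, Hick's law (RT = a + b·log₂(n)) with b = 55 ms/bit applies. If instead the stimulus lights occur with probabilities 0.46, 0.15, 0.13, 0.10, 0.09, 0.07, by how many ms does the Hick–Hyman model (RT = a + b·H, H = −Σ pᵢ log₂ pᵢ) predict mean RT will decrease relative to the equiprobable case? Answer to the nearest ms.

The RT saving is b·ΔH. Equiprobable H₀ = log₂(6) = 2.5850 bits; with the given probabilities H = 2.2219 bits.
b·(H₀ − H) = 55 × (2.5850 − 2.2219) = 19.97 ms.

20 ms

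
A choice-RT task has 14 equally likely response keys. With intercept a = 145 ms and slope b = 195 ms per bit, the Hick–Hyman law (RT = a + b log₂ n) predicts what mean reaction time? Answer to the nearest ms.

log₂(14) = 3.8074 bits, so RT = 145 + 195 × 3.8074 ≈ 887.434 ms.

887 ms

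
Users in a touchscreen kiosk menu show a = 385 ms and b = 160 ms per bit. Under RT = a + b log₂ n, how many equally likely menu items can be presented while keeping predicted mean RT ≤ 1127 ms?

24

Information budget: (1127 − 385)/160 = 4.6375 bits, so n ≤ 2^4.6375 = 24.890 → at most 24.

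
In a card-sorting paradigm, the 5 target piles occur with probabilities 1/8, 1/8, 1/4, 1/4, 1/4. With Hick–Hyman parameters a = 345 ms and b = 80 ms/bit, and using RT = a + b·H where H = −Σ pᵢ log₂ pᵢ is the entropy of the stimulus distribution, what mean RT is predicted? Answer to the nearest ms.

525 ms

Each term −pᵢ log₂ pᵢ: 0.125·3 + 0.125·3 + 0.25·2 + 0.25·2 + 0.25·2; summed, H = 2.250 bits.
Mean RT = a + bH = 345 + 80·2.250 = 525.00 ms.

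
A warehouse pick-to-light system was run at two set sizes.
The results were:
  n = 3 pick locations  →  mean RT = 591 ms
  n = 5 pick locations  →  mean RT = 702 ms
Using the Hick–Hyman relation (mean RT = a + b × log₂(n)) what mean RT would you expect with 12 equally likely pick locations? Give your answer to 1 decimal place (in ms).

With log₂ n on the abscissa the relation is linear; from the two conditions:
  b = (702 − 591) / (log₂ 5 − log₂ 3) = 111 / (2.3219 − 1.5850) = 150.618 ms/bit
  a = 591 − 150.618 × 1.5850 = 352.277 ms
Then RT(12) = 352.277 + 150.618 × log₂ 12 = 352.277 + 150.618 × 3.5850 ≈ 892.235 ms.

892.2 ms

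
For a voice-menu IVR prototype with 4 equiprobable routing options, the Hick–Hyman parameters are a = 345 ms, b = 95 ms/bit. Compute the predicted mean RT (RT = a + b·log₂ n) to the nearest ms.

log₂(4) = 2 bits, so RT = 345 + 95 × 2 ≈ 535.000 ms.

535 ms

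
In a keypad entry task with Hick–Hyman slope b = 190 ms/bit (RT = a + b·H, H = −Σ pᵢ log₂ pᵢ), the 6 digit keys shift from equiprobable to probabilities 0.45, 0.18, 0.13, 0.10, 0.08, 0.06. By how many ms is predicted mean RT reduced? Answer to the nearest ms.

Equiprobable entropy H₀ = log₂ 6 = 2.5850 bits.
Skewed entropy H = −Σ pᵢ log₂ pᵢ = 2.2136 bits.
ΔRT = b·(H₀ − H) = 190 × 0.3714 = 70.56 ms.

71 ms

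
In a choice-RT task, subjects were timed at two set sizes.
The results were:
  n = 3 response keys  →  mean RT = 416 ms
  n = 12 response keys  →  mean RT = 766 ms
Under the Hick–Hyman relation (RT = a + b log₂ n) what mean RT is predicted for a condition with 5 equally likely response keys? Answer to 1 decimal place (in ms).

545.0 ms

RT is linear in log₂ n, so two points fix the line:
  b = (766 − 416) / (log₂ 12 − log₂ 3) = 350 / (3.5850 − 1.5850) = 175.000 ms/bit
  a = 416 − 175.000 × 1.5850 = 138.632 ms
Then RT(5) = 138.632 + 175.000 × log₂ 5 = 138.632 + 175.000 × 2.3219 ≈ 544.969 ms.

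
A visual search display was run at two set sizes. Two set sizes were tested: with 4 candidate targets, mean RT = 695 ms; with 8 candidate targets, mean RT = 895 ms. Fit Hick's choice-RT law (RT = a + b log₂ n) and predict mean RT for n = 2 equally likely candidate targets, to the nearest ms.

Fit slope and intercept:
  b = (895 − 695) / (log₂ 8 − log₂ 4) = 200 / (3 − 2) = 200 ms/bit
  a = 695 − 200 × 2 = 295 ms
Then RT(2) = 295 + 200 × log₂ 2 = 295 + 200 × 1 ≈ 495.000 ms.

495 ms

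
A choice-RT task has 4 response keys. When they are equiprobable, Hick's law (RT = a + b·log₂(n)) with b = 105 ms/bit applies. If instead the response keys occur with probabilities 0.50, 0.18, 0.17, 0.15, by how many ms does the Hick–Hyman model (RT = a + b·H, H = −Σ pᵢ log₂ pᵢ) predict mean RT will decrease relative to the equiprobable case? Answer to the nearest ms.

22 ms

Equiprobable entropy H₀ = log₂ 4 = 2.0000 bits.
Skewed entropy H = −Σ pᵢ log₂ pᵢ = 1.7904 bits.
ΔRT = b·(H₀ − H) = 105 × 0.2096 = 22.00 ms.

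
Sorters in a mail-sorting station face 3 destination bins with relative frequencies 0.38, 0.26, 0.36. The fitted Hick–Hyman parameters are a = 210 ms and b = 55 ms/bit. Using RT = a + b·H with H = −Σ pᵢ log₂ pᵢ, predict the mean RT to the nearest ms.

Entropy contributions −pᵢ log₂ pᵢ: 0.5305, 0.5053, 0.5306; sum H = 1.5664 bits.
RT = a + bH = 210 + 55·1.5664 = 296.15 ms.

296 ms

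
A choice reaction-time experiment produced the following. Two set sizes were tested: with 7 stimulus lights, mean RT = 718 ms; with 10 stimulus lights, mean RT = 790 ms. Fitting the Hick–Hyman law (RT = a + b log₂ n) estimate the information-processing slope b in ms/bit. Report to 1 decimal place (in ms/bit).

139.9 ms/bit

b = (RT₂ − RT₁)/(log₂ n₂ − log₂ n₁) = (790 − 718)/(3.3219 − 2.8074) = 139.922 ms/bit.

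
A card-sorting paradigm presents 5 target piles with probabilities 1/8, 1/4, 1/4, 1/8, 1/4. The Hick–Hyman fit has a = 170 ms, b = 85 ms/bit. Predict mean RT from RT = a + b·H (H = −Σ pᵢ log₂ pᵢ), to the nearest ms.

361 ms

Each term −pᵢ log₂ pᵢ: 0.125·3 + 0.25·2 + 0.25·2 + 0.125·3 + 0.25·2; summed, H = 2.250 bits.
Mean RT = a + bH = 170 + 85·2.250 = 361.25 ms.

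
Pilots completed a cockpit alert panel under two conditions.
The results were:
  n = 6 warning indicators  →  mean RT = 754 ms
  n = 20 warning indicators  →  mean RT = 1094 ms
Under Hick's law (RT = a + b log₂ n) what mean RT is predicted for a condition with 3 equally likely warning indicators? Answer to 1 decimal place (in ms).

Fit slope and intercept:
  b = (1094 − 754) / (log₂ 20 − log₂ 6) = 340 / (4.3219 − 2.5850) = 195.744 ms/bit
  a = 754 − 195.744 × 2.5850 = 248.010 ms
Then RT(3) = 248.010 + 195.744 × log₂ 3 = 248.010 + 195.744 × 1.5850 ≈ 558.256 ms.

558.3 ms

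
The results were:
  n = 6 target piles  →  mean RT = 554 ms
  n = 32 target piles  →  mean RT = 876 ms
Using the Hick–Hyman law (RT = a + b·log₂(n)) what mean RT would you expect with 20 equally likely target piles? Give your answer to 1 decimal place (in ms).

785.6 ms

Fit slope and intercept:
  b = (876 − 554) / (log₂ 32 − log₂ 6) = 322 / (5 − 2.5850) = 133.331 ms/bit
  a = 554 − 133.331 × 2.5850 = 209.344 ms
Then RT(20) = 209.344 + 133.331 × log₂ 20 = 209.344 + 133.331 × 4.3219 ≈ 785.592 ms.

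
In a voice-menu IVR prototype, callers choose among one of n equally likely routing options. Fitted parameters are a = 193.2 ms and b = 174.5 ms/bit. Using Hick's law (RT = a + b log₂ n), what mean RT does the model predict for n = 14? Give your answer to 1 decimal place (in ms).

857.6 ms

log₂(14) = 3.8074 bits, so RT = 193.2 + 174.5 × 3.8074 ≈ 857.583 ms.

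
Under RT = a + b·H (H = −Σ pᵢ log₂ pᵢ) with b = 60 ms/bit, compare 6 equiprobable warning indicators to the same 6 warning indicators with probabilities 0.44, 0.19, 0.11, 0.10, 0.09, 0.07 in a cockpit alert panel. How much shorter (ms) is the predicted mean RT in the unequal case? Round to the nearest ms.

Equiprobable entropy H₀ = log₂ 6 = 2.5850 bits.
Skewed entropy H = −Σ pᵢ log₂ pᵢ = 2.2401 bits.
ΔRT = b·(H₀ − H) = 60 × 0.3449 = 20.69 ms.

21 ms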